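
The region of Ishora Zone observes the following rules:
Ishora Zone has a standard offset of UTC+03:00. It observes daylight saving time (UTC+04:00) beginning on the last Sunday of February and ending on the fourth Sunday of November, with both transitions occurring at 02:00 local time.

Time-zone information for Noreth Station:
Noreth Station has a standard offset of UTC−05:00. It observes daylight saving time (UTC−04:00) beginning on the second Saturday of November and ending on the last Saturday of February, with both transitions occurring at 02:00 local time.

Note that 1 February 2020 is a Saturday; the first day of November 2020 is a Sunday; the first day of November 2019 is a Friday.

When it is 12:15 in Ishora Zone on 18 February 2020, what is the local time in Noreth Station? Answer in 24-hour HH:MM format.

05:15

1 February 2020 is a Saturday, so Sundays fall on 2, 9, 16, 23; the last is February 23.
1 November 2020 is a Sunday, so the first Sunday is November 1 and the fourth is November 22.
18 February 2020 does not fall between 23 February and 22 November, so daylight saving is not in effect and Ishora Zone is at UTC+03:00.
12:15 Ishora Zone − 3h = 09:15 UTC.
1 November 2019 is a Friday, so the first Saturday is November 2 and the second is November 9.
1 February 2020 is a Saturday, so Saturdays fall on 1, 8, 15, 22, 29; the last is February 29.
At the standard offset (UTC−05:00), 09:15 UTC − 5h = 04:15 Noreth Station standard time.
The standard-time date in Noreth Station, 18 February 2020, lies within the daylight-saving period (9 November 2019 – 29 February 2020), so Noreth Station is on daylight time, UTC−04:00.
09:15 UTC − 4h = 05:15 Noreth Station.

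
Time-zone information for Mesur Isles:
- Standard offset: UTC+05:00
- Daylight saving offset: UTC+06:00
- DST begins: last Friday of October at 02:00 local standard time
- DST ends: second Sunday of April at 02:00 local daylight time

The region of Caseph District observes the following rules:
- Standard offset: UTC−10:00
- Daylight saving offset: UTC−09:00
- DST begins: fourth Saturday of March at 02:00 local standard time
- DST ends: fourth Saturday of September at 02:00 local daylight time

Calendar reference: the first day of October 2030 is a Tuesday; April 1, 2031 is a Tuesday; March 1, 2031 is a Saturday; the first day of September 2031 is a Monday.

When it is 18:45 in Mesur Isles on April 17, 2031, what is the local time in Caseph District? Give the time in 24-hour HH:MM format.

1 October 2030 is a Tuesday, so Fridays fall on 4, 11, 18, 25; the last is October 25.
1 April 2031 is a Tuesday, so the first Sunday is April 6 and the second is April 13.
April 17, 2031 is outside the daylight-saving period (25 October 2030 – 13 April 2031), so Mesur Isles is on standard time, UTC+05:00.
18:45 Mesur Isles − 5h = 13:45 UTC.
1 March 2031 is a Saturday, so the first Saturday is March 1 and the fourth is March 22.
1 September 2031 is a Monday, so the first Saturday is September 6 and the fourth is September 27.
At the standard offset (UTC−10:00), 13:45 UTC − 10h = 03:45 Caseph District standard time.
Daylight saving runs 22 March – 27 September; the standard-time date in Caseph District, April 17, 2031, is inside that window, so Caseph District is at UTC−09:00.
13:45 UTC − 9h = 04:45 Caseph District.

04:45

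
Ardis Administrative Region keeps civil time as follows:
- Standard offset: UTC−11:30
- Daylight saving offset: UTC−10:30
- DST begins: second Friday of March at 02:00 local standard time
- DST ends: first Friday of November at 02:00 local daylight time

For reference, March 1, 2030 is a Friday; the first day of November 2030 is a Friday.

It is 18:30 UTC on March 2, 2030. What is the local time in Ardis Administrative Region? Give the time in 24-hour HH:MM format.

07:00

1 March 2030 is a Friday, so the first Friday is March 1 and the second is March 8.
1 November 2030 is a Friday, so the first Friday is November 1.
At the standard offset (UTC−11:30), 18:30 UTC − 11h30m = 07:00 Ardis Administrative Region standard time.
The standard-time date in Ardis Administrative Region, March 2, 2030, is outside the daylight-saving period (8 March – 1 November), so Ardis Administrative Region is on standard time, UTC−11:30.
18:30 UTC − 11h30m = 07:00 local.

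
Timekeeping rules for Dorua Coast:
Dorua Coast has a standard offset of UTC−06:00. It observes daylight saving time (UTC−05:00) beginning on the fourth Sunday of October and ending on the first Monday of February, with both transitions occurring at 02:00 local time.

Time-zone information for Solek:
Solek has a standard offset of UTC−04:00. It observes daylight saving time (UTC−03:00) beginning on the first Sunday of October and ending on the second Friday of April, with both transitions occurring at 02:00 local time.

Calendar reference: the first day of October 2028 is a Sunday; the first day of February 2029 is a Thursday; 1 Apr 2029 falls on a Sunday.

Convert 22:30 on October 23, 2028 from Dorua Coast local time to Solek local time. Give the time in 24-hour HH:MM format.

1 October 2028 is a Sunday, so the first Sunday is October 1 and the fourth is October 22.
1 February 2029 is a Thursday, so the first Monday is February 5.
October 23, 2028 lies within the daylight-saving period (22 October 2028 – 5 February 2029), so Dorua Coast is on daylight time, UTC−05:00.
22:30 Dorua Coast + 5h = 03:30 UTC (rolling into the next day, 24 October 2028).
1 October 2028 is a Sunday, so the first Sunday is October 1.
1 April 2029 is a Sunday, so the first Friday is April 6 and the second is April 13.
At the standard offset (UTC−04:00), 03:30 UTC − 4h = 23:30 Solek standard time (rolling into the previous day, 23 October 2028).
The standard-time date in Solek, October 23, 2028, lies within the daylight-saving period (1 October 2028 – 13 April 2029), so Solek is on daylight time, UTC−03:00.
03:30 UTC − 3h = 00:30 Solek.

00:30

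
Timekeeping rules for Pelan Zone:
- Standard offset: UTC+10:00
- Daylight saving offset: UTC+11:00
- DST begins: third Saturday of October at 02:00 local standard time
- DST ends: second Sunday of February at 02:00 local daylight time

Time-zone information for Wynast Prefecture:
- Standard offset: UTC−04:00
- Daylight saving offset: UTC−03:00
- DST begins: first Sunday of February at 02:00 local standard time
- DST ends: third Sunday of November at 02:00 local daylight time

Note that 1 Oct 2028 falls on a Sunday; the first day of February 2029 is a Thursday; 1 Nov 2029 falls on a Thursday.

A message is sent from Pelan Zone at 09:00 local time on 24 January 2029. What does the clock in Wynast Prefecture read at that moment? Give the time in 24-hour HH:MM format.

18:00

1 October 2028 is a Sunday, so the first Saturday is October 7 and the third is October 21.
1 February 2029 is a Thursday, so the first Sunday is February 4 and the second is February 11.
Daylight saving runs 21 October 2028 – 11 February 2029; 24 January 2029 is inside that window, so Pelan Zone is at UTC+11:00.
09:00 Pelan Zone − 11h = 22:00 UTC (rolling into the previous day, 23 January 2029).
1 February 2029 is a Thursday, so the first Sunday is February 4.
1 November 2029 is a Thursday, so the first Sunday is November 4 and the third is November 18.
At the standard offset (UTC−04:00), 22:00 UTC − 4h = 18:00 Wynast Prefecture standard time.
Daylight saving runs 4 February – 18 November; the standard-time date in Wynast Prefecture, 23 January 2029, is outside that window, so Wynast Prefecture is on standard time at UTC−04:00.
22:00 UTC − 4h = 18:00 Wynast Prefecture.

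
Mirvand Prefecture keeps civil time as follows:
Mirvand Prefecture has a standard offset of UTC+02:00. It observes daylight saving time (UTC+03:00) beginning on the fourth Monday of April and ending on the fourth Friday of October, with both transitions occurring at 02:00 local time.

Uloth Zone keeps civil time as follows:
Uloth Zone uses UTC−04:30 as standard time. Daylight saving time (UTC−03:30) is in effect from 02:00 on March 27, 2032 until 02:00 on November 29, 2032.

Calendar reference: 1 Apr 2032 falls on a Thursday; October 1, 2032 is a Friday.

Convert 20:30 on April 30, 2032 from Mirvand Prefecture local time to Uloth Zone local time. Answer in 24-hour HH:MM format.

14:00

1 April 2032 is a Thursday, so the first Monday is April 5 and the fourth is April 26.
1 October 2032 is a Friday, so the first Friday is October 1 and the fourth is October 22.
April 30, 2032 lies within the daylight-saving period (26 April – 22 October), so Mirvand Prefecture is on daylight time, UTC+03:00.
20:30 Mirvand Prefecture − 3h = 17:30 UTC.
At the standard offset (UTC−04:30), 17:30 UTC − 4h30m = 13:00 Uloth Zone standard time.
Daylight saving runs 27 March – 29 November; the standard-time date in Uloth Zone, April 30, 2032, is inside that window, so Uloth Zone is at UTC−03:30.
17:30 UTC − 3h30m = 14:00 Uloth Zone.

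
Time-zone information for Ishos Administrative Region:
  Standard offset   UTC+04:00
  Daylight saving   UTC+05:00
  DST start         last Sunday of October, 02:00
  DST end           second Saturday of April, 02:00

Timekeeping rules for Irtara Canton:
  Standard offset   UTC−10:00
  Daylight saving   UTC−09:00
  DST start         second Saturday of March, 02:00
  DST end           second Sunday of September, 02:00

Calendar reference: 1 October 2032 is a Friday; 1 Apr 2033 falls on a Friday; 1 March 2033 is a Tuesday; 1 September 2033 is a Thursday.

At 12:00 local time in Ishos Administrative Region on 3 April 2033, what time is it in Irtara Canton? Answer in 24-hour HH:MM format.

1 October 2032 is a Friday, so Sundays fall on 3, 10, 17, 24, 31; the last is October 31.
1 April 2033 is a Friday, so the first Saturday is April 2 and the second is April 9.
3 April 2033 falls between 31 October 2032 and 9 April 2033, so daylight saving is in effect and Ishos Administrative Region is at UTC+05:00.
12:00 Ishos Administrative Region − 5h = 07:00 UTC.
1 March 2033 is a Tuesday, so the first Saturday is March 5 and the second is March 12.
1 September 2033 is a Thursday, so the first Sunday is September 4 and the second is September 11.
At the standard offset (UTC−10:00), 07:00 UTC − 10h = 21:00 Irtara Canton standard time (rolling into the previous day, 2 April 2033).
Daylight saving runs 12 March – 11 September; the standard-time date in Irtara Canton, 2 April 2033, is inside that window, so Irtara Canton is at UTC−09:00.
07:00 UTC − 9h = 22:00 Irtara Canton (rolling into the previous day, 2 April 2033).

22:00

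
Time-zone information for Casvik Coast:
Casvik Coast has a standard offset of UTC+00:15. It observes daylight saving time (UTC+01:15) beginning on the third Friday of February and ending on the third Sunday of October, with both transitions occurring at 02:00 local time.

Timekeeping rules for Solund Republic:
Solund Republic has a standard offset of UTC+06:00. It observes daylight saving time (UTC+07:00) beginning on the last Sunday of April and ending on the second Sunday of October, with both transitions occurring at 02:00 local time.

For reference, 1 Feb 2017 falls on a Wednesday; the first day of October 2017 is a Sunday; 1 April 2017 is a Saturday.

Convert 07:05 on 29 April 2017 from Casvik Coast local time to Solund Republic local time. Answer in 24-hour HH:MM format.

1 February 2017 is a Wednesday, so the first Friday is February 3 and the third is February 17.
1 October 2017 is a Sunday, so the first Sunday is October 1 and the third is October 15.
29 April 2017 falls between 17 February and 15 October, so daylight saving is in effect and Casvik Coast is at UTC+01:15.
07:05 Casvik Coast − 1h15m = 05:50 UTC.
1 April 2017 is a Saturday, so Sundays fall on 2, 9, 16, 23, 30; the last is April 30.
1 October 2017 is a Sunday, so the first Sunday is October 1 and the second is October 8.
At the standard offset (UTC+06:00), 05:50 UTC + 6h = 11:50 Solund Republic standard time.
The standard-time date in Solund Republic, 29 April 2017, is outside the daylight-saving period (30 April – 8 October), so Solund Republic is on standard time, UTC+06:00.
05:50 UTC + 6h = 11:50 Solund Republic.

11:50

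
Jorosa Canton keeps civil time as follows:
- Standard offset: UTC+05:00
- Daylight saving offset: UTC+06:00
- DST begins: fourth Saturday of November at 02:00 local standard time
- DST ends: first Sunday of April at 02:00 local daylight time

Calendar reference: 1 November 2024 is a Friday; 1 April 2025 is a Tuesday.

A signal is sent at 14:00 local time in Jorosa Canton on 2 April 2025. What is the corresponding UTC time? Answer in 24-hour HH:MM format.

08:00

1 November 2024 is a Friday, so the first Saturday is November 2 and the fourth is November 23.
1 April 2025 is a Tuesday, so the first Sunday is April 6.
2 April 2025 lies within the daylight-saving period (23 November 2024 – 6 April 2025), so Jorosa Canton is on daylight time, UTC+06:00.
14:00 local − 6h = 08:00 UTC.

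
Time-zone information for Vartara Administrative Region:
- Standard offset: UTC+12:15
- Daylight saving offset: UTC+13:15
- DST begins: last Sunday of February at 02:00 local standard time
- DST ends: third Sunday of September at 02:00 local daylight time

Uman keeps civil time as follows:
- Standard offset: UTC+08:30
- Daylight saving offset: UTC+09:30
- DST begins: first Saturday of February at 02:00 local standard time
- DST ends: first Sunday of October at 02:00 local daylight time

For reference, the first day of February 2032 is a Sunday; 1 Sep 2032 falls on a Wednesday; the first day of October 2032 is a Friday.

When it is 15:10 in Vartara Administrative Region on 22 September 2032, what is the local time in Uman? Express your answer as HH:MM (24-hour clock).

1 February 2032 is a Sunday, so Sundays fall on 1, 8, 15, 22, 29; the last is February 29.
1 September 2032 is a Wednesday, so the first Sunday is September 5 and the third is September 19.
22 September 2032 is outside the daylight-saving period (29 February – 19 September), so Vartara Administrative Region is on standard time, UTC+12:15.
15:10 Vartara Administrative Region − 12h15m = 02:55 UTC.
1 February 2032 is a Sunday, so the first Saturday is February 7.
1 October 2032 is a Friday, so the first Sunday is October 3.
At the standard offset (UTC+08:30), 02:55 UTC + 8h30m = 11:25 Uman standard time.
The standard-time date in Uman, 22 September 2032, lies within the daylight-saving period (7 February – 3 October), so Uman is on daylight time, UTC+09:30.
02:55 UTC + 9h30m = 12:25 Uman.

12:25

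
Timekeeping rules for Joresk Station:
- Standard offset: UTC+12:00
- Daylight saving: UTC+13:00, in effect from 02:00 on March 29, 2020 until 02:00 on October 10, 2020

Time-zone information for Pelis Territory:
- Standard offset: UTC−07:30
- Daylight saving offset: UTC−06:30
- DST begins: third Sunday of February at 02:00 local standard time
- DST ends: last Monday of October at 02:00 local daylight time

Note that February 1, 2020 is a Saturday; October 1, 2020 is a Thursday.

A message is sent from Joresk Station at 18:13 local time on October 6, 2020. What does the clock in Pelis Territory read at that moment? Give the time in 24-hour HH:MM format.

October 6, 2020 falls between 29 March and 10 October, so daylight saving is in effect and Joresk Station is at UTC+13:00.
18:13 Joresk Station − 13h = 05:13 UTC.
1 February 2020 is a Saturday, so the first Sunday is February 2 and the third is February 16.
1 October 2020 is a Thursday, so Mondays fall on 5, 12, 19, 26; the last is October 26.
At the standard offset (UTC−07:30), 05:13 UTC − 7h30m = 21:43 Pelis Territory standard time (rolling into the previous day, 5 October 2020).
The standard-time date in Pelis Territory, October 5, 2020, lies within the daylight-saving period (16 February – 26 October), so Pelis Territory is on daylight time, UTC−06:30.
05:13 UTC − 6h30m = 22:43 Pelis Territory (rolling into the previous day, 5 October 2020).

22:43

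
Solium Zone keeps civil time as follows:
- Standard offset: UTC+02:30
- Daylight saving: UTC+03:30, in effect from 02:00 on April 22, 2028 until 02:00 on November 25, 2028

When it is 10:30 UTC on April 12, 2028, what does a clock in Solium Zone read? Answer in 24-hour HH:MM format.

13:00

At the standard offset (UTC+02:30), 10:30 UTC + 2h30m = 13:00 Solium Zone standard time.
Daylight saving runs 22 April – 25 November; the standard-time date in Solium Zone, April 12, 2028, is outside that window, so Solium Zone is on standard time at UTC+02:30.
10:30 UTC + 2h30m = 13:00 local.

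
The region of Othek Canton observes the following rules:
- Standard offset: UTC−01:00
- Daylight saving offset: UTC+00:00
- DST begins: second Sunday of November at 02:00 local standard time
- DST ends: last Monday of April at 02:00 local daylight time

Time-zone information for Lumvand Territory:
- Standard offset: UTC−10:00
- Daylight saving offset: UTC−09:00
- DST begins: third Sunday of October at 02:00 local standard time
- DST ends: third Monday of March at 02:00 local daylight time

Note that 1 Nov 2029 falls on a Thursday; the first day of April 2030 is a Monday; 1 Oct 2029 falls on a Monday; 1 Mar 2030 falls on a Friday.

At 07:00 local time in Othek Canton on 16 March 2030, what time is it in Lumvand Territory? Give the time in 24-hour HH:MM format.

1 November 2029 is a Thursday, so the first Sunday is November 4 and the second is November 11.
1 April 2030 is a Monday, so Mondays fall on 1, 8, 15, 22, 29; the last is April 29.
16 March 2030 lies within the daylight-saving period (11 November 2029 – 29 April 2030), so Othek Canton is on daylight time, UTC+00:00.
07:00 Othek Canton − 0h = 07:00 UTC.
1 October 2029 is a Monday, so the first Sunday is October 7 and the third is October 21.
1 March 2030 is a Friday, so the first Monday is March 4 and the third is March 18.
At the standard offset (UTC−10:00), 07:00 UTC − 10h = 21:00 Lumvand Territory standard time (rolling into the previous day, 15 March 2030).
The standard-time date in Lumvand Territory, 15 March 2030, lies within the daylight-saving period (21 October 2029 – 18 March 2030), so Lumvand Territory is on daylight time, UTC−09:00.
07:00 UTC − 9h = 22:00 Lumvand Territory (rolling into the previous day, 15 March 2030).

22:00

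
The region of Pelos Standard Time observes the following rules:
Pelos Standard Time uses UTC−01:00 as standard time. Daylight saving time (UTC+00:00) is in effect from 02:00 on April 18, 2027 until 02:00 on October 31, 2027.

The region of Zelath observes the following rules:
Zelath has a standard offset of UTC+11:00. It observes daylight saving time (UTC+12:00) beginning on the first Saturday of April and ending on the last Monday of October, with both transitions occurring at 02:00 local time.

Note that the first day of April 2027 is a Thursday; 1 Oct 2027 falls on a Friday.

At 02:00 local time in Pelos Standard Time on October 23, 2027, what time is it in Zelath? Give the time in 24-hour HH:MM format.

Daylight saving runs 18 April – 31 October; October 23, 2027 is inside that window, so Pelos Standard Time is at UTC+00:00.
02:00 Pelos Standard Time − 0h = 02:00 UTC.
1 April 2027 is a Thursday, so the first Saturday is April 3.
1 October 2027 is a Friday, so Mondays fall on 4, 11, 18, 25; the last is October 25.
At the standard offset (UTC+11:00), 02:00 UTC + 11h = 13:00 Zelath standard time.
Daylight saving runs 3 April – 25 October; the standard-time date in Zelath, October 23, 2027, is inside that window, so Zelath is at UTC+12:00.
02:00 UTC + 12h = 14:00 Zelath.

14:00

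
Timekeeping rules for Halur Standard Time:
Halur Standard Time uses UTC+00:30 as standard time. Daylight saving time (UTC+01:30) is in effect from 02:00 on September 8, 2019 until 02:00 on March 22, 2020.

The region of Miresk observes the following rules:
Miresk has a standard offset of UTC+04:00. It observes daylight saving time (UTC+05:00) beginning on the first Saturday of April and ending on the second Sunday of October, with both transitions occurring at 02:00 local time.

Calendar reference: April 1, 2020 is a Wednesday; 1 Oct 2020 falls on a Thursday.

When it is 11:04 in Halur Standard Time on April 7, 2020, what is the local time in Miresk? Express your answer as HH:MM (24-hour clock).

April 7, 2020 is outside the daylight-saving period (8 September 2019 – 22 March 2020), so Halur Standard Time is on standard time, UTC+00:30.
11:04 Halur Standard Time − 0h30m = 10:34 UTC.
1 April 2020 is a Wednesday, so the first Saturday is April 4.
1 October 2020 is a Thursday, so the first Sunday is October 4 and the second is October 11.
At the standard offset (UTC+04:00), 10:34 UTC + 4h = 14:34 Miresk standard time.
The standard-time date in Miresk, April 7, 2020, falls between 4 April and 11 October, so daylight saving is in effect and Miresk is at UTC+05:00.
10:34 UTC + 5h = 15:34 Miresk.

15:34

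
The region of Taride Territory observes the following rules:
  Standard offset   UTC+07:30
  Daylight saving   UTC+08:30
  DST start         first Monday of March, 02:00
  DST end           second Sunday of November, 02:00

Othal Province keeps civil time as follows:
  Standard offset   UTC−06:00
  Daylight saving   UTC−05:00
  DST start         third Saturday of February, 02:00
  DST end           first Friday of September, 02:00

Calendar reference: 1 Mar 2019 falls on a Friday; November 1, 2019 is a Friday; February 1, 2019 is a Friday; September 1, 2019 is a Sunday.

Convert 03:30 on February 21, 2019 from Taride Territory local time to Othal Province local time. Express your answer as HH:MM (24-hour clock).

1 March 2019 is a Friday, so the first Monday is March 4.
1 November 2019 is a Friday, so the first Sunday is November 3 and the second is November 10.
February 21, 2019 is outside the daylight-saving period (4 March – 10 November), so Taride Territory is on standard time, UTC+07:30.
03:30 Taride Territory − 7h30m = 20:00 UTC (rolling into the previous day, 20 February 2019).
1 February 2019 is a Friday, so the first Saturday is February 2 and the third is February 16.
1 September 2019 is a Sunday, so the first Friday is September 6.
At the standard offset (UTC−06:00), 20:00 UTC − 6h = 14:00 Othal Province standard time.
The standard-time date in Othal Province, February 20, 2019, falls between 16 February and 6 September, so daylight saving is in effect and Othal Province is at UTC−05:00.
20:00 UTC − 5h = 15:00 Othal Province.

15:00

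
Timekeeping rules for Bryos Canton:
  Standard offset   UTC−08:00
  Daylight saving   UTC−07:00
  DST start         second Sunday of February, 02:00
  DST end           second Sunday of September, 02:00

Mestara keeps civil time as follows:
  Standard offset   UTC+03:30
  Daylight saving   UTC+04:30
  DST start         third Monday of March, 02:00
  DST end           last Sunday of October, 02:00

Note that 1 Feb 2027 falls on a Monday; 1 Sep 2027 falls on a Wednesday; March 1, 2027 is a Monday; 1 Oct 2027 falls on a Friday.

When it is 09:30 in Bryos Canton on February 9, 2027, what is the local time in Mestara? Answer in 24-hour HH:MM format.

1 February 2027 is a Monday, so the first Sunday is February 7 and the second is February 14.
1 September 2027 is a Wednesday, so the first Sunday is September 5 and the second is September 12.
February 9, 2027 is outside the daylight-saving period (14 February – 12 September), so Bryos Canton is on standard time, UTC−08:00.
09:30 Bryos Canton + 8h = 17:30 UTC.
1 March 2027 is a Monday, so the first Monday is March 1 and the third is March 15.
1 October 2027 is a Friday, so Sundays fall on 3, 10, 17, 24, 31; the last is October 31.
At the standard offset (UTC+03:30), 17:30 UTC + 3h30m = 21:00 Mestara standard time.
The standard-time date in Mestara, February 9, 2027, does not fall between 15 March and 31 October, so daylight saving is not in effect and Mestara is at UTC+03:30.
17:30 UTC + 3h30m = 21:00 Mestara.

21:00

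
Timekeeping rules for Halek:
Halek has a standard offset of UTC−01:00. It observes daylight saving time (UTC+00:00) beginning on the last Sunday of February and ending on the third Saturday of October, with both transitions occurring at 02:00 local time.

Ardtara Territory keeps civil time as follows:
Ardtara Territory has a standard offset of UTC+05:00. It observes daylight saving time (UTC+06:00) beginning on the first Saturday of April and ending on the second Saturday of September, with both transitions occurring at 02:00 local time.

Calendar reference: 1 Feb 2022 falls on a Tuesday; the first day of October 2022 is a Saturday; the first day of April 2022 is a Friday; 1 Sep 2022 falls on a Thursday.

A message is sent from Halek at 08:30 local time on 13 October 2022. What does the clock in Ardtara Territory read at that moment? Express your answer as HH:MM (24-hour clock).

1 February 2022 is a Tuesday, so Sundays fall on 6, 13, 20, 27; the last is February 27.
1 October 2022 is a Saturday, so the first Saturday is October 1 and the third is October 15.
Daylight saving runs 27 February – 15 October; 13 October 2022 is inside that window, so Halek is at UTC+00:00.
08:30 Halek − 0h = 08:30 UTC.
1 April 2022 is a Friday, so the first Saturday is April 2.
1 September 2022 is a Thursday, so the first Saturday is September 3 and the second is September 10.
At the standard offset (UTC+05:00), 08:30 UTC + 5h = 13:30 Ardtara Territory standard time.
The standard-time date in Ardtara Territory, 13 October 2022, is outside the daylight-saving period (2 April – 10 September), so Ardtara Territory is on standard time, UTC+05:00.
08:30 UTC + 5h = 13:30 Ardtara Territory.

13:30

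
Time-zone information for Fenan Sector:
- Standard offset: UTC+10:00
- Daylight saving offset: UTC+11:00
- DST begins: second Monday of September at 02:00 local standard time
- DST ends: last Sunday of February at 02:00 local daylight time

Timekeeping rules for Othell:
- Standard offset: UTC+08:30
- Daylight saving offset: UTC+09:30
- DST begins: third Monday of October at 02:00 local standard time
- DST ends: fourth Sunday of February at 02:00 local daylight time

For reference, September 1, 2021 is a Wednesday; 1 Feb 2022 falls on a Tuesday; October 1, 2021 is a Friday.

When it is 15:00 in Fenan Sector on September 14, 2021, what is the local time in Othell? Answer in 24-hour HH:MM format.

1 September 2021 is a Wednesday, so the first Monday is September 6 and the second is September 13.
1 February 2022 is a Tuesday, so Sundays fall on 6, 13, 20, 27; the last is February 27.
September 14, 2021 lies within the daylight-saving period (13 September 2021 – 27 February 2022), so Fenan Sector is on daylight time, UTC+11:00.
15:00 Fenan Sector − 11h = 04:00 UTC.
1 October 2021 is a Friday, so the first Monday is October 4 and the third is October 18.
1 February 2022 is a Tuesday, so the first Sunday is February 6 and the fourth is February 27.
At the standard offset (UTC+08:30), 04:00 UTC + 8h30m = 12:30 Othell standard time.
Daylight saving runs 18 October 2021 – 27 February 2022; the standard-time date in Othell, September 14, 2021, is outside that window, so Othell is on standard time at UTC+08:30.
04:00 UTC + 8h30m = 12:30 Othell.

12:30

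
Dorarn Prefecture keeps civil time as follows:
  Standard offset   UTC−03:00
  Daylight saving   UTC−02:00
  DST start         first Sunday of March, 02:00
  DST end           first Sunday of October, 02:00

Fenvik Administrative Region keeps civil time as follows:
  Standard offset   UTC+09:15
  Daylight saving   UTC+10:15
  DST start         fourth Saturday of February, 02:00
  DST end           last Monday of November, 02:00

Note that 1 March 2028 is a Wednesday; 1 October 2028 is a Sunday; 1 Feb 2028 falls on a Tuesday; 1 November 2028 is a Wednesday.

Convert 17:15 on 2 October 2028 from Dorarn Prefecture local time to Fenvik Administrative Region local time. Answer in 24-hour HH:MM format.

06:30

1 March 2028 is a Wednesday, so the first Sunday is March 5.
1 October 2028 is a Sunday, so the first Sunday is October 1.
2 October 2028 does not fall between 5 March and 1 October, so daylight saving is not in effect and Dorarn Prefecture is at UTC−03:00.
17:15 Dorarn Prefecture + 3h = 20:15 UTC.
1 February 2028 is a Tuesday, so the first Saturday is February 5 and the fourth is February 26.
1 November 2028 is a Wednesday, so Mondays fall on 6, 13, 20, 27; the last is November 27.
At the standard offset (UTC+09:15), 20:15 UTC + 9h15m = 05:30 Fenvik Administrative Region standard time (rolling into the next day, 3 October 2028).
Daylight saving runs 26 February – 27 November; the standard-time date in Fenvik Administrative Region, 3 October 2028, is inside that window, so Fenvik Administrative Region is at UTC+10:15.
20:15 UTC + 10h15m = 06:30 Fenvik Administrative Region (rolling into the next day, 3 October 2028).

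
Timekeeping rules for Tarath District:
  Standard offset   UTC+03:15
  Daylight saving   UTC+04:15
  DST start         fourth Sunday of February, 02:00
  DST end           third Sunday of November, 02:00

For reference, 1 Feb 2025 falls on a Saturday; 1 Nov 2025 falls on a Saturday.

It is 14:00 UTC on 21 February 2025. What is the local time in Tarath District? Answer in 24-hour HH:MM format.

17:15

1 February 2025 is a Saturday, so the first Sunday is February 2 and the fourth is February 23.
1 November 2025 is a Saturday, so the first Sunday is November 2 and the third is November 16.
At the standard offset (UTC+03:15), 14:00 UTC + 3h15m = 17:15 Tarath District standard time.
The standard-time date in Tarath District, 21 February 2025, does not fall between 23 February and 16 November, so daylight saving is not in effect and Tarath District is at UTC+03:15.
14:00 UTC + 3h15m = 17:15 local.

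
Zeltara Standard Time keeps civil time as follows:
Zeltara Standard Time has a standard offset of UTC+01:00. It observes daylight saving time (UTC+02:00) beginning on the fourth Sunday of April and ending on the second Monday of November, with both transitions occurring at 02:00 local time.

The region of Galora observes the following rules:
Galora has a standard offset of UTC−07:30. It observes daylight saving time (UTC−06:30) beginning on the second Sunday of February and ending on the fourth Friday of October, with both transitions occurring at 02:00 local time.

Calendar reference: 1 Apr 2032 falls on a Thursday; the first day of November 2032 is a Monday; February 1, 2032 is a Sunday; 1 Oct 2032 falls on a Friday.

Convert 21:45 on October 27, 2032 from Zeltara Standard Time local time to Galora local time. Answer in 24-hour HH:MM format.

1 April 2032 is a Thursday, so the first Sunday is April 4 and the fourth is April 25.
1 November 2032 is a Monday, so the first Monday is November 1 and the second is November 8.
October 27, 2032 falls between 25 April and 8 November, so daylight saving is in effect and Zeltara Standard Time is at UTC+02:00.
21:45 Zeltara Standard Time − 2h = 19:45 UTC.
1 February 2032 is a Sunday, so the first Sunday is February 1 and the second is February 8.
1 October 2032 is a Friday, so the first Friday is October 1 and the fourth is October 22.
At the standard offset (UTC−07:30), 19:45 UTC − 7h30m = 12:15 Galora standard time.
The standard-time date in Galora, October 27, 2032, does not fall between 8 February and 22 October, so daylight saving is not in effect and Galora is at UTC−07:30.
19:45 UTC − 7h30m = 12:15 Galora.

12:15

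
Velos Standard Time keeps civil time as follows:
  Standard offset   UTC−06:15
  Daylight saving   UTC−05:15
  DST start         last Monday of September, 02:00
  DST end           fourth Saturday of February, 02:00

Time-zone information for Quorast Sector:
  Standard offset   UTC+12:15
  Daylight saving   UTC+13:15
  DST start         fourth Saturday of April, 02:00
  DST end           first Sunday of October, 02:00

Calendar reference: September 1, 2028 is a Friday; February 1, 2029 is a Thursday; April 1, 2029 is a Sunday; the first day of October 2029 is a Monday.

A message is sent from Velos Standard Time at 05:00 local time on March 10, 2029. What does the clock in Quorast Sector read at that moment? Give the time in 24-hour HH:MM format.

23:30

1 September 2028 is a Friday, so Mondays fall on 4, 11, 18, 25; the last is September 25.
1 February 2029 is a Thursday, so the first Saturday is February 3 and the fourth is February 24.
March 10, 2029 is outside the daylight-saving period (25 September 2028 – 24 February 2029), so Velos Standard Time is on standard time, UTC−06:15.
05:00 Velos Standard Time + 6h15m = 11:15 UTC.
1 April 2029 is a Sunday, so the first Saturday is April 7 and the fourth is April 28.
1 October 2029 is a Monday, so the first Sunday is October 7.
At the standard offset (UTC+12:15), 11:15 UTC + 12h15m = 23:30 Quorast Sector standard time.
The standard-time date in Quorast Sector, March 10, 2029, is outside the daylight-saving period (28 April – 7 October), so Quorast Sector is on standard time, UTC+12:15.
11:15 UTC + 12h15m = 23:30 Quorast Sector.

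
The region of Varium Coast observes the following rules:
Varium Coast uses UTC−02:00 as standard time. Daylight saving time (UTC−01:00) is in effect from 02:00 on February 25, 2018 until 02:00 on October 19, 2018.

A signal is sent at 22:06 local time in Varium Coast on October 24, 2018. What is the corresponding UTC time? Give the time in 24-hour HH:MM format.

October 24, 2018 is outside the daylight-saving period (25 February – 19 October), so Varium Coast is on standard time, UTC−02:00.
22:06 local + 2h = 00:06 UTC (rolling into the next day, 25 October 2018).

00:06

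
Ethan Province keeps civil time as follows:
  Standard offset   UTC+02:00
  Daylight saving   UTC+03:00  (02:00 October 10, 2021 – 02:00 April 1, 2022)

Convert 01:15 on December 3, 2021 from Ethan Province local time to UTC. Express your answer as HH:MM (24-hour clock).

22:15

December 3, 2021 lies within the daylight-saving period (10 October 2021 – 1 April 2022), so Ethan Province is on daylight time, UTC+03:00.
01:15 local − 3h = 22:15 UTC (rolling into the previous day, 2 December 2021).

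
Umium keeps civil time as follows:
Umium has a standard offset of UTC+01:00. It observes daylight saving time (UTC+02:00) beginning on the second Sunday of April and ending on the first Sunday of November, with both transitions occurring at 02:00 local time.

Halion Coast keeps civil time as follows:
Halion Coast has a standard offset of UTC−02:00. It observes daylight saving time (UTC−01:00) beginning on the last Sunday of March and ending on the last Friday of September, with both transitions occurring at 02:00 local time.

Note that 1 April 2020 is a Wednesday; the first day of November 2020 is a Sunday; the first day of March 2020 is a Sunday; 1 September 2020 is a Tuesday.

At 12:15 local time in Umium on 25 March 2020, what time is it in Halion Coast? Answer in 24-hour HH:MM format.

1 April 2020 is a Wednesday, so the first Sunday is April 5 and the second is April 12.
1 November 2020 is a Sunday, so the first Sunday is November 1.
25 March 2020 is outside the daylight-saving period (12 April – 1 November), so Umium is on standard time, UTC+01:00.
12:15 Umium − 1h = 11:15 UTC.
1 March 2020 is a Sunday, so Sundays fall on 1, 8, 15, 22, 29; the last is March 29.
1 September 2020 is a Tuesday, so Fridays fall on 4, 11, 18, 25; the last is September 25.
At the standard offset (UTC−02:00), 11:15 UTC − 2h = 09:15 Halion Coast standard time.
The standard-time date in Halion Coast, 25 March 2020, does not fall between 29 March and 25 September, so daylight saving is not in effect and Halion Coast is at UTC−02:00.
11:15 UTC − 2h = 09:15 Halion Coast.

09:15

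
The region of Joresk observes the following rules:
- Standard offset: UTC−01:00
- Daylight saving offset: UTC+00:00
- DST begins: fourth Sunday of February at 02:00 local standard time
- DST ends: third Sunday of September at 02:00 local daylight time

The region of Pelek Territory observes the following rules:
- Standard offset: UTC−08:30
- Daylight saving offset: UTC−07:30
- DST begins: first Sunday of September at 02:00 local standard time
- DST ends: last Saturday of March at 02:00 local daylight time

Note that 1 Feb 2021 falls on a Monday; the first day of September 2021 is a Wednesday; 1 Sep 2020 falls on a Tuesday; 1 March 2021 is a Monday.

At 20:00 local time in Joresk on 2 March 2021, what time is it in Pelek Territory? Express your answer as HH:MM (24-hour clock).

12:30

1 February 2021 is a Monday, so the first Sunday is February 7 and the fourth is February 28.
1 September 2021 is a Wednesday, so the first Sunday is September 5 and the third is September 19.
2 March 2021 lies within the daylight-saving period (28 February – 19 September), so Joresk is on daylight time, UTC+00:00.
20:00 Joresk − 0h = 20:00 UTC.
1 September 2020 is a Tuesday, so the first Sunday is September 6.
1 March 2021 is a Monday, so Saturdays fall on 6, 13, 20, 27; the last is March 27.
At the standard offset (UTC−08:30), 20:00 UTC − 8h30m = 11:30 Pelek Territory standard time.
The standard-time date in Pelek Territory, 2 March 2021, falls between 6 September 2020 and 27 March 2021, so daylight saving is in effect and Pelek Territory is at UTC−07:30.
20:00 UTC − 7h30m = 12:30 Pelek Territory.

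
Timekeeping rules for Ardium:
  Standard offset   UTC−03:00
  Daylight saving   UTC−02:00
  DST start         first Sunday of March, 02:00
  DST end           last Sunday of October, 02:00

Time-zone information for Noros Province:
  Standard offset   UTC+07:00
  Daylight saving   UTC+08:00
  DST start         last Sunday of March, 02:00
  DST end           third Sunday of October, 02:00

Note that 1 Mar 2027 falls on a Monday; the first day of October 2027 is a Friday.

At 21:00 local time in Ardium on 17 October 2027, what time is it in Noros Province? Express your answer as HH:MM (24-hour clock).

1 March 2027 is a Monday, so the first Sunday is March 7.
1 October 2027 is a Friday, so Sundays fall on 3, 10, 17, 24, 31; the last is October 31.
Daylight saving runs 7 March – 31 October; 17 October 2027 is inside that window, so Ardium is at UTC−02:00.
21:00 Ardium + 2h = 23:00 UTC.
1 March 2027 is a Monday, so Sundays fall on 7, 14, 21, 28; the last is March 28.
1 October 2027 is a Friday, so the first Sunday is October 3 and the third is October 17.
At the standard offset (UTC+07:00), 23:00 UTC + 7h = 06:00 Noros Province standard time (rolling into the next day, 18 October 2027).
Daylight saving runs 28 March – 17 October; the standard-time date in Noros Province, 18 October 2027, is outside that window, so Noros Province is on standard time at UTC+07:00.
23:00 UTC + 7h = 06:00 Noros Province (rolling into the next day, 18 October 2027).

06:00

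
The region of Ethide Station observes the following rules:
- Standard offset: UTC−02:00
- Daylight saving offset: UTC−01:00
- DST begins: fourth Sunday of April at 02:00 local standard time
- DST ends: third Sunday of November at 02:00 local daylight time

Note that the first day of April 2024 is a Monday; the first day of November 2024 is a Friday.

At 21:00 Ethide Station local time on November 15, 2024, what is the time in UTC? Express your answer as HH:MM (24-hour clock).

22:00

1 April 2024 is a Monday, so the first Sunday is April 7 and the fourth is April 28.
1 November 2024 is a Friday, so the first Sunday is November 3 and the third is November 17.
Daylight saving runs 28 April – 17 November; November 15, 2024 is inside that window, so Ethide Station is at UTC−01:00.
21:00 local + 1h = 22:00 UTC.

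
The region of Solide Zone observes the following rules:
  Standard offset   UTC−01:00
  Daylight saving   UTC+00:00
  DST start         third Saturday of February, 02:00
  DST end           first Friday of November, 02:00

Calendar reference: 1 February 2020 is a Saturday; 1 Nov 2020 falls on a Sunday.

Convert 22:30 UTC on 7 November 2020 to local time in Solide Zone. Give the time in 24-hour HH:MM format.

1 February 2020 is a Saturday, so the first Saturday is February 1 and the third is February 15.
1 November 2020 is a Sunday, so the first Friday is November 6.
At the standard offset (UTC−01:00), 22:30 UTC − 1h = 21:30 Solide Zone standard time.
Daylight saving runs 15 February – 6 November; the standard-time date in Solide Zone, 7 November 2020, is outside that window, so Solide Zone is on standard time at UTC−01:00.
22:30 UTC − 1h = 21:30 local.

21:30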